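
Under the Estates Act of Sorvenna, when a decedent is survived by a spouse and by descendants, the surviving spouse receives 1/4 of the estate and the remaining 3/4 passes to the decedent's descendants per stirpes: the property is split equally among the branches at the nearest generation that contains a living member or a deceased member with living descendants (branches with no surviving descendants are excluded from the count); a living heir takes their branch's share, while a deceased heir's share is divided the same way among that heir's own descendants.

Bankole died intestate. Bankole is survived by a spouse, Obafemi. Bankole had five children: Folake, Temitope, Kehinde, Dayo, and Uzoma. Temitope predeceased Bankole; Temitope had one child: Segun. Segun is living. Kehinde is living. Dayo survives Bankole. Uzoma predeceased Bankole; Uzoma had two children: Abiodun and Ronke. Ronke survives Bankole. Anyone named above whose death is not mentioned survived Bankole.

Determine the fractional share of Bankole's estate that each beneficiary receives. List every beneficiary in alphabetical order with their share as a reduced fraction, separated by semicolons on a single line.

Obafemi, as surviving spouse, takes 1/4.
The remaining 3/4 passes to Bankole's descendants per stirpes.
The 3/4 is divided into 5 equal shares of 3/20 among Folake, Temitope, Kehinde, Dayo, Uzoma.
Folake is living and takes 3/20.
Temitope predeceased; the 3/20 allotted to Temitope's branch passes to Temitope's issue by representation.
Segun is the sole taker at this level and receives the full 3/20.
Kehinde is living and takes 3/20.
Dayo is living and takes 3/20.
Uzoma predeceased; the 3/20 allotted to Uzoma's branch passes to Uzoma's issue by representation.
The 3/20 is divided into 2 equal shares of 3/40 among Abiodun, Ronke.
Abiodun is living and takes 3/40.
Ronke is living and takes 3/40.

Abiodun 3/40; Dayo 3/20; Folake 3/20; Kehinde 3/20; Obafemi 1/4; Ronke 3/40; Segun 3/20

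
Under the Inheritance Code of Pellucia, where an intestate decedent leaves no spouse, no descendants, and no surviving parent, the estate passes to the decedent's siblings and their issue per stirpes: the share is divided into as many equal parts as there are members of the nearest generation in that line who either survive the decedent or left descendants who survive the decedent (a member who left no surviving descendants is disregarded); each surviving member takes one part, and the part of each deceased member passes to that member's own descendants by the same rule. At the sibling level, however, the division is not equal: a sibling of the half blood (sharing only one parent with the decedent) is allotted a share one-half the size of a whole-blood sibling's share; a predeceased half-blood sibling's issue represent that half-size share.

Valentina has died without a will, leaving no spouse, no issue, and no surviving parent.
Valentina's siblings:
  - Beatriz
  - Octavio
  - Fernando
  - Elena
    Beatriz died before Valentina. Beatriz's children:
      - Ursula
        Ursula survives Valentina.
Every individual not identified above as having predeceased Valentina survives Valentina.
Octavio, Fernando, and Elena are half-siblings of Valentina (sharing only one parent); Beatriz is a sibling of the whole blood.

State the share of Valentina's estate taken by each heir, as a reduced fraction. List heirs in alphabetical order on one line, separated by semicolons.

Elena 1/5; Fernando 1/5; Octavio 1/5; Ursula 2/5

No spouse, descendants, or parent survives, so the estate passes to Valentina's siblings per stirpes.
Half-blood siblings count for one-half the weight of whole-blood siblings at the initial division.
Dividing 1 in proportion to weights (total weight 5/2): Beatriz (weight 1) → 2/5; Octavio (weight 1/2) → 1/5; Fernando (weight 1/2) → 1/5; Elena (weight 1/2) → 1/5.
Beatriz predeceased; the 2/5 allotted to Beatriz's branch passes to Beatriz's issue by representation.
Ursula is the sole taker at this level and receives the full 2/5.
Octavio is living and takes 1/5.
Fernando is living and takes 1/5.
Elena is living and takes 1/5.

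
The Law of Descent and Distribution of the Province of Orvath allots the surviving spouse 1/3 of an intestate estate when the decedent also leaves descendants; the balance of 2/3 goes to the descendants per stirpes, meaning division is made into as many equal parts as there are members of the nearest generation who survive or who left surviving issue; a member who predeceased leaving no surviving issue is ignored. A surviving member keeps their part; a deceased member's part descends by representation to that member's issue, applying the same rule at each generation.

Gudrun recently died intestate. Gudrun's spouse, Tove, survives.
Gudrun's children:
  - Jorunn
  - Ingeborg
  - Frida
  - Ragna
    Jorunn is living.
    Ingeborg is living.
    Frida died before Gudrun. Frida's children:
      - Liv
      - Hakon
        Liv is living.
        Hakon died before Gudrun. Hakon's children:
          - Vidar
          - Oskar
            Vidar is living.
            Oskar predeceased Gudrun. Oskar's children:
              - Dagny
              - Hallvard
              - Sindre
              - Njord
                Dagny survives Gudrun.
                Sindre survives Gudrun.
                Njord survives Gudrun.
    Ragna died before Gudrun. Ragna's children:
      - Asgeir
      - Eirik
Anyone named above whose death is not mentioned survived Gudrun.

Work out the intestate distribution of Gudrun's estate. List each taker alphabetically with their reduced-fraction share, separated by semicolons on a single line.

Asgeir 1/12; Dagny 1/96; Eirik 1/12; Hallvard 1/96; Ingeborg 1/6; Jorunn 1/6; Liv 1/12; Njord 1/96; Sindre 1/96; Tove 1/3; Vidar 1/24

Tove, as surviving spouse, takes 1/3.
The remaining 2/3 passes to Gudrun's descendants per stirpes.
The 2/3 is divided into 4 equal shares of 1/6 among Jorunn, Ingeborg, Frida, Ragna.
Jorunn is living and takes 1/6.
Ingeborg is living and takes 1/6.
Frida predeceased; the 1/6 allotted to Frida's branch passes to Frida's issue by representation.
The 1/6 is divided into 2 equal shares of 1/12 among Liv, Hakon.
Liv is living and takes 1/12.
Hakon predeceased; the 1/12 allotted to Hakon's branch passes to Hakon's issue by representation.
The 1/12 is divided into 2 equal shares of 1/24 among Vidar, Oskar.
Vidar is living and takes 1/24.
Oskar predeceased; the 1/24 allotted to Oskar's branch passes to Oskar's issue by representation.
The 1/24 is divided into 4 equal shares of 1/96 among Dagny, Hallvard, Sindre, Njord.
Dagny is living and takes 1/96.
Hallvard is living and takes 1/96.
Sindre is living and takes 1/96.
Njord is living and takes 1/96.
Ragna predeceased; the 1/6 allotted to Ragna's branch passes to Ragna's issue by representation.
The 1/6 is divided into 2 equal shares of 1/12 among Asgeir, Eirik.
Asgeir is living and takes 1/12.
Eirik is living and takes 1/12.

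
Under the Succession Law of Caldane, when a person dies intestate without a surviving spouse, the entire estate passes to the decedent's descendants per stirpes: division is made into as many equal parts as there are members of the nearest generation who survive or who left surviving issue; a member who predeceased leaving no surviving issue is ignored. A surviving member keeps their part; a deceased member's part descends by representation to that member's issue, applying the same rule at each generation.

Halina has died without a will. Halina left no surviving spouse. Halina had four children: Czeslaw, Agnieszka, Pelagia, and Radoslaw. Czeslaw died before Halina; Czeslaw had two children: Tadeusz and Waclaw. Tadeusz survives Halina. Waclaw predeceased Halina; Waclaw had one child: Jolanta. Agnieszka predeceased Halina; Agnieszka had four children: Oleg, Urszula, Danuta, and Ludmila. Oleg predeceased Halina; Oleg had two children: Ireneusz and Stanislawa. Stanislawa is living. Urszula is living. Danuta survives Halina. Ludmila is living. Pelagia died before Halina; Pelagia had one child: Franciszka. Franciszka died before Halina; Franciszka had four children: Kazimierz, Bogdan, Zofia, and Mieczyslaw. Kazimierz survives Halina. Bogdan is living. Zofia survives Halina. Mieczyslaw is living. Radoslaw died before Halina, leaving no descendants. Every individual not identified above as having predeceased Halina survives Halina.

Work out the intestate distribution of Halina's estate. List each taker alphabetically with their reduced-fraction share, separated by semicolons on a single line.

There is no surviving spouse, so the entire estate passes to Halina's descendants per stirpes.
Radoslaw left no surviving issue, so that branch lapses and is disregarded.
The estate is divided into 3 equal shares of 1/3 among Czeslaw, Agnieszka, Pelagia.
Czeslaw predeceased; the 1/3 allotted to Czeslaw's branch passes to Czeslaw's issue by representation.
The 1/3 is divided into 2 equal shares of 1/6 among Tadeusz, Waclaw.
Tadeusz is living and takes 1/6.
Waclaw predeceased; the 1/6 allotted to Waclaw's branch passes to Waclaw's issue by representation.
Jolanta is the sole taker at this level and receives the full 1/6.
Agnieszka predeceased; the 1/3 allotted to Agnieszka's branch passes to Agnieszka's issue by representation.
The 1/3 is divided into 4 equal shares of 1/12 among Oleg, Urszula, Danuta, Ludmila.
Oleg predeceased; the 1/12 allotted to Oleg's branch passes to Oleg's issue by representation.
The 1/12 is divided into 2 equal shares of 1/24 among Ireneusz, Stanislawa.
Ireneusz is living and takes 1/24.
Stanislawa is living and takes 1/24.
Urszula is living and takes 1/12.
Danuta is living and takes 1/12.
Ludmila is living and takes 1/12.
Pelagia predeceased; the 1/3 allotted to Pelagia's branch passes to Pelagia's issue by representation.
Franciszka's line is the sole branch at this level, so the full 1/3 passes to Franciszka's issue by representation.
The 1/3 is divided into 4 equal shares of 1/12 among Kazimierz, Bogdan, Zofia, Mieczyslaw.
Kazimierz is living and takes 1/12.
Bogdan is living and takes 1/12.
Zofia is living and takes 1/12.
Mieczyslaw is living and takes 1/12.

Bogdan 1/12; Danuta 1/12; Ireneusz 1/24; Jolanta 1/6; Kazimierz 1/12; Ludmila 1/12; Mieczyslaw 1/12; Stanislawa 1/24; Tadeusz 1/6; Urszula 1/12; Zofia 1/12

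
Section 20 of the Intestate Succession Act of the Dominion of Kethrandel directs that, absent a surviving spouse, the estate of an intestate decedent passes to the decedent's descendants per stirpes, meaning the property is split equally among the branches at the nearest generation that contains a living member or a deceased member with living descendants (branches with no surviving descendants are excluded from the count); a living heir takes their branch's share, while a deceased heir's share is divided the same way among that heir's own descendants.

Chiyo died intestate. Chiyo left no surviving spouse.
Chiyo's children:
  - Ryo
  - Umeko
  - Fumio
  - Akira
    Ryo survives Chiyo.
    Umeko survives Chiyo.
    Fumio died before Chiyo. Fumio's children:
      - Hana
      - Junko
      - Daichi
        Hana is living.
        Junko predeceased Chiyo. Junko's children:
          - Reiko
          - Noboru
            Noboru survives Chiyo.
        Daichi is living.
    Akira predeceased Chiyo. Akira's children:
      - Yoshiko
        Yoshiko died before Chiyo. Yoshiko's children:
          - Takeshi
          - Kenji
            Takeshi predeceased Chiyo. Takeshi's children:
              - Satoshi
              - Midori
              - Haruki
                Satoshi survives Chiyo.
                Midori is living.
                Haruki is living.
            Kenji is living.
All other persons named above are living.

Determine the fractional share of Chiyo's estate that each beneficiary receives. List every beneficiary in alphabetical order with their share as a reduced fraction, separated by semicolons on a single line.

There is no surviving spouse, so the entire estate passes to Chiyo's descendants per stirpes.
The estate is divided into 4 equal shares of 1/4 among Ryo, Umeko, Fumio, Akira.
Ryo is living and takes 1/4.
Umeko is living and takes 1/4.
Fumio predeceased; the 1/4 allotted to Fumio's branch passes to Fumio's issue by representation.
The 1/4 is divided into 3 equal shares of 1/12 among Hana, Junko, Daichi.
Hana is living and takes 1/12.
Junko predeceased; the 1/12 allotted to Junko's branch passes to Junko's issue by representation.
The 1/12 is divided into 2 equal shares of 1/24 among Reiko, Noboru.
Reiko is living and takes 1/24.
Noboru is living and takes 1/24.
Daichi is living and takes 1/12.
Akira predeceased; the 1/4 allotted to Akira's branch passes to Akira's issue by representation.
Yoshiko's line is the sole branch at this level, so the full 1/4 passes to Yoshiko's issue by representation.
The 1/4 is divided into 2 equal shares of 1/8 among Takeshi, Kenji.
Takeshi predeceased; the 1/8 allotted to Takeshi's branch passes to Takeshi's issue by representation.
The 1/8 is divided into 3 equal shares of 1/24 among Satoshi, Midori, Haruki.
Satoshi is living and takes 1/24.
Midori is living and takes 1/24.
Haruki is living and takes 1/24.
Kenji is living and takes 1/8.

Daichi 1/12; Hana 1/12; Haruki 1/24; Kenji 1/8; Midori 1/24; Noboru 1/24; Reiko 1/24; Ryo 1/4; Satoshi 1/24; Umeko 1/4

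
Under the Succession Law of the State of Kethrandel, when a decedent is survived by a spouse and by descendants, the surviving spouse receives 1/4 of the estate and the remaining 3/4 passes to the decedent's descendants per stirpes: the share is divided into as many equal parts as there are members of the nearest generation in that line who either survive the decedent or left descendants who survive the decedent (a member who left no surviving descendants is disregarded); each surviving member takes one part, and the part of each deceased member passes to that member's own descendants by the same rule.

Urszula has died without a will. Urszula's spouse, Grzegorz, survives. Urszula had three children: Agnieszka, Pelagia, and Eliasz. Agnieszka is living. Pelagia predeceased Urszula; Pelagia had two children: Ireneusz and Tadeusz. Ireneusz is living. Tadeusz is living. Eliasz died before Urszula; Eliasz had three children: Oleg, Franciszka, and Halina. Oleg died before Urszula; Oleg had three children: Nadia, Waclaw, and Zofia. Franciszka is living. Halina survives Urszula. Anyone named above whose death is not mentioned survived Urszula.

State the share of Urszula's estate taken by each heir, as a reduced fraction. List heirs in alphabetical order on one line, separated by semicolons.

Agnieszka 1/4; Franciszka 1/12; Grzegorz 1/4; Halina 1/12; Ireneusz 1/8; Nadia 1/36; Tadeusz 1/8; Waclaw 1/36; Zofia 1/36

Grzegorz, as surviving spouse, takes 1/4.
The remaining 3/4 passes to Urszula's descendants per stirpes.
The 3/4 is divided into 3 equal shares of 1/4 among Agnieszka, Pelagia, Eliasz.
Agnieszka is living and takes 1/4.
Pelagia predeceased; the 1/4 allotted to Pelagia's branch passes to Pelagia's issue by representation.
The 1/4 is divided into 2 equal shares of 1/8 among Ireneusz, Tadeusz.
Ireneusz is living and takes 1/8.
Tadeusz is living and takes 1/8.
Eliasz predeceased; the 1/4 allotted to Eliasz's branch passes to Eliasz's issue by representation.
The 1/4 is divided into 3 equal shares of 1/12 among Oleg, Franciszka, Halina.
Oleg predeceased; the 1/12 allotted to Oleg's branch passes to Oleg's issue by representation.
The 1/12 is divided into 3 equal shares of 1/36 among Nadia, Waclaw, Zofia.
Nadia is living and takes 1/36.
Waclaw is living and takes 1/36.
Zofia is living and takes 1/36.
Franciszka is living and takes 1/12.
Halina is living and takes 1/12.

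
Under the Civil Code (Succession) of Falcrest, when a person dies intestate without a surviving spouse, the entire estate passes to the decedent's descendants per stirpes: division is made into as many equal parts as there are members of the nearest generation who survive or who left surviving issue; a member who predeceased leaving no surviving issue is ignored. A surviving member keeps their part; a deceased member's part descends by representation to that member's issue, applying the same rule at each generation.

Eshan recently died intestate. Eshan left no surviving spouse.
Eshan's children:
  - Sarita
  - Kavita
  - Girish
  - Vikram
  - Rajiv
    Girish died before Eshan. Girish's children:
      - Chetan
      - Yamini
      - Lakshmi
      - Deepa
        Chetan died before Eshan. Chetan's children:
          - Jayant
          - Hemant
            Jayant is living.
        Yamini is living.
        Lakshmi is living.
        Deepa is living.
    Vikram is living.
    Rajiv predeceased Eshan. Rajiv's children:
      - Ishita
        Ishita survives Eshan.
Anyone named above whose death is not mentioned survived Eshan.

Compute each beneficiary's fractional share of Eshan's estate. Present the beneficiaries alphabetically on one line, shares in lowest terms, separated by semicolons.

There is no surviving spouse, so the entire estate passes to Eshan's descendants per stirpes.
The estate is divided into 5 equal shares of 1/5 among Sarita, Kavita, Girish, Vikram, Rajiv.
Sarita is living and takes 1/5.
Kavita is living and takes 1/5.
Girish predeceased; the 1/5 allotted to Girish's branch passes to Girish's issue by representation.
The 1/5 is divided into 4 equal shares of 1/20 among Chetan, Yamini, Lakshmi, Deepa.
Chetan predeceased; the 1/20 allotted to Chetan's branch passes to Chetan's issue by representation.
The 1/20 is divided into 2 equal shares of 1/40 among Jayant, Hemant.
Jayant is living and takes 1/40.
Hemant is living and takes 1/40.
Yamini is living and takes 1/20.
Lakshmi is living and takes 1/20.
Deepa is living and takes 1/20.
Vikram is living and takes 1/5.
Rajiv predeceased; the 1/5 allotted to Rajiv's branch passes to Rajiv's issue by representation.
Ishita is the sole taker at this level and receives the full 1/5.

Deepa 1/20; Hemant 1/40; Ishita 1/5; Jayant 1/40; Kavita 1/5; Lakshmi 1/20; Sarita 1/5; Vikram 1/5; Yamini 1/20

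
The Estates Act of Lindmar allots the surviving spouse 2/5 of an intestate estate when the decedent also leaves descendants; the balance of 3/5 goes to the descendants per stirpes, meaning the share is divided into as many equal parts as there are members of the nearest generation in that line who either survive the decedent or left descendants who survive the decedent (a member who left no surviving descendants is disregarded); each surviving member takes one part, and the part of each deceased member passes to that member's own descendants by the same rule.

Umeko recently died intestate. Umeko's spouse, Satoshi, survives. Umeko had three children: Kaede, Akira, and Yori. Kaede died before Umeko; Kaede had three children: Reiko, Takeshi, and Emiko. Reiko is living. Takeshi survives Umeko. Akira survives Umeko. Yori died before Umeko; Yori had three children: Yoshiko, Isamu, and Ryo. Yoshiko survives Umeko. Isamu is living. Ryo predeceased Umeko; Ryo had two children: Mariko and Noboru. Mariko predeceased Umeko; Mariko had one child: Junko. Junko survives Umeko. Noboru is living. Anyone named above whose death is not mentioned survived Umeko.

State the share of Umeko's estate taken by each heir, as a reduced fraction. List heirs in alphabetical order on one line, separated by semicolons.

Satoshi, as surviving spouse, takes 2/5.
The remaining 3/5 passes to Umeko's descendants per stirpes.
The 3/5 is divided into 3 equal shares of 1/5 among Kaede, Akira, Yori.
Kaede predeceased; the 1/5 allotted to Kaede's branch passes to Kaede's issue by representation.
The 1/5 is divided into 3 equal shares of 1/15 among Reiko, Takeshi, Emiko.
Reiko is living and takes 1/15.
Takeshi is living and takes 1/15.
Emiko is living and takes 1/15.
Akira is living and takes 1/5.
Yori predeceased; the 1/5 allotted to Yori's branch passes to Yori's issue by representation.
The 1/5 is divided into 3 equal shares of 1/15 among Yoshiko, Isamu, Ryo.
Yoshiko is living and takes 1/15.
Isamu is living and takes 1/15.
Ryo predeceased; the 1/15 allotted to Ryo's branch passes to Ryo's issue by representation.
The 1/15 is divided into 2 equal shares of 1/30 among Mariko, Noboru.
Mariko predeceased; the 1/30 allotted to Mariko's branch passes to Mariko's issue by representation.
Junko is the sole taker at this level and receives the full 1/30.
Noboru is living and takes 1/30.

Akira 1/5; Emiko 1/15; Isamu 1/15; Junko 1/30; Noboru 1/30; Reiko 1/15; Satoshi 2/5; Takeshi 1/15; Yoshiko 1/15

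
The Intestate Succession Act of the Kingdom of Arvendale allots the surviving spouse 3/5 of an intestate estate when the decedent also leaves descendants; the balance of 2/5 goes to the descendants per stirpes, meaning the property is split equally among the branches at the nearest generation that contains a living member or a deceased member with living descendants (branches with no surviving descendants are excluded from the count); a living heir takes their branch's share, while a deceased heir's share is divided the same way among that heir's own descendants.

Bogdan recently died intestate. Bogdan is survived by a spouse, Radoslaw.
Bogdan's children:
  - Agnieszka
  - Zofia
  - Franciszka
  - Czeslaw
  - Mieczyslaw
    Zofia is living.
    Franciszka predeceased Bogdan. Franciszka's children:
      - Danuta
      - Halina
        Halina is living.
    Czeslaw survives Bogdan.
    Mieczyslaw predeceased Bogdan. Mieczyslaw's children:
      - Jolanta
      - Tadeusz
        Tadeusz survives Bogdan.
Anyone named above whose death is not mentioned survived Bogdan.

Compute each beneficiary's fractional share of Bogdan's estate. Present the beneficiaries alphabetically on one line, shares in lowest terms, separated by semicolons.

Radoslaw, as surviving spouse, takes 3/5.
The remaining 2/5 passes to Bogdan's descendants per stirpes.
The 2/5 is divided into 5 equal shares of 2/25 among Agnieszka, Zofia, Franciszka, Czeslaw, Mieczyslaw.
Agnieszka is living and takes 2/25.
Zofia is living and takes 2/25.
Franciszka predeceased; the 2/25 allotted to Franciszka's branch passes to Franciszka's issue by representation.
The 2/25 is divided into 2 equal shares of 1/25 among Danuta, Halina.
Danuta is living and takes 1/25.
Halina is living and takes 1/25.
Czeslaw is living and takes 2/25.
Mieczyslaw predeceased; the 2/25 allotted to Mieczyslaw's branch passes to Mieczyslaw's issue by representation.
The 2/25 is divided into 2 equal shares of 1/25 among Jolanta, Tadeusz.
Jolanta is living and takes 1/25.
Tadeusz is living and takes 1/25.

Agnieszka 2/25; Czeslaw 2/25; Danuta 1/25; Halina 1/25; Jolanta 1/25; Radoslaw 3/5; Tadeusz 1/25; Zofia 2/25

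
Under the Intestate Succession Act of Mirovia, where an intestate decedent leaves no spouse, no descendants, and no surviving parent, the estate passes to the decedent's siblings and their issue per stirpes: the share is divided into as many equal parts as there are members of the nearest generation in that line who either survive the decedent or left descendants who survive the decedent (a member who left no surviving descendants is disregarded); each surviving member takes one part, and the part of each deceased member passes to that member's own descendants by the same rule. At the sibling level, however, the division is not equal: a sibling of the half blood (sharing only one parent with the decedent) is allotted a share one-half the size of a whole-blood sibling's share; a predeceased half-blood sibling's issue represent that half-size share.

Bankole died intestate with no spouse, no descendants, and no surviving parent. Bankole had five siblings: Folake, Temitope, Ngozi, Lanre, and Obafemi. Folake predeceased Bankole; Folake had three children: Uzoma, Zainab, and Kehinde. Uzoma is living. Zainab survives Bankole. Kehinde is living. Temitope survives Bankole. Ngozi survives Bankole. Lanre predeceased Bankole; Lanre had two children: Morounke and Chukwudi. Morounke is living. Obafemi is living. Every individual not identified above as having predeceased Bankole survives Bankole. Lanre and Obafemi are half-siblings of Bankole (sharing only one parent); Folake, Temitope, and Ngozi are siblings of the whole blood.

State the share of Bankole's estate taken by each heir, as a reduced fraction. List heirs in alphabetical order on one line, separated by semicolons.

Chukwudi 1/16; Kehinde 1/12; Morounke 1/16; Ngozi 1/4; Obafemi 1/8; Temitope 1/4; Uzoma 1/12; Zainab 1/12

No spouse, descendants, or parent survives, so the estate passes to Bankole's siblings per stirpes.
Half-blood siblings count for one-half the weight of whole-blood siblings at the initial division.
Dividing 1 in proportion to weights (total weight 4): Folake (weight 1) → 1/4; Temitope (weight 1) → 1/4; Ngozi (weight 1) → 1/4; Lanre (weight 1/2) → 1/8; Obafemi (weight 1/2) → 1/8.
Folake predeceased; the 1/4 allotted to Folake's branch passes to Folake's issue by representation.
The 1/4 is divided into 3 equal shares of 1/12 among Uzoma, Zainab, Kehinde.
Uzoma is living and takes 1/12.
Zainab is living and takes 1/12.
Kehinde is living and takes 1/12.
Temitope is living and takes 1/4.
Ngozi is living and takes 1/4.
Lanre predeceased; the 1/8 allotted to Lanre's branch passes to Lanre's issue by representation.
The 1/8 is divided into 2 equal shares of 1/16 among Morounke, Chukwudi.
Morounke is living and takes 1/16.
Chukwudi is living and takes 1/16.
Obafemi is living and takes 1/8.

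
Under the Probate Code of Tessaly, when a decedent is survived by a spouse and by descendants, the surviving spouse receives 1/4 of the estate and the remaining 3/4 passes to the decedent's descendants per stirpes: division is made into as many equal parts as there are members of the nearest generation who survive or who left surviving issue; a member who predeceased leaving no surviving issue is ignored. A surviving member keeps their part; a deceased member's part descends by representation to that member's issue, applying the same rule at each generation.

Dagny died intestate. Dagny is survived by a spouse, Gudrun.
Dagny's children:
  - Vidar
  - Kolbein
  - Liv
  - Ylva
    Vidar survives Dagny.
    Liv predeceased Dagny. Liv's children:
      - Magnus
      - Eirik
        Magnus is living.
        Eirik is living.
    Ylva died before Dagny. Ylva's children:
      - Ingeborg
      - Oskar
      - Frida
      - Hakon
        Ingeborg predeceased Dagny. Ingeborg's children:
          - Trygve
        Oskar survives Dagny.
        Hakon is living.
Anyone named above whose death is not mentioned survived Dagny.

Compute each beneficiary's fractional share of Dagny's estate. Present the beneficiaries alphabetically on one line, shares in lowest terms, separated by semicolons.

Eirik 3/32; Frida 3/64; Gudrun 1/4; Hakon 3/64; Kolbein 3/16; Magnus 3/32; Oskar 3/64; Trygve 3/64; Vidar 3/16

Gudrun, as surviving spouse, takes 1/4.
The remaining 3/4 passes to Dagny's descendants per stirpes.
The 3/4 is divided into 4 equal shares of 3/16 among Vidar, Kolbein, Liv, Ylva.
Vidar is living and takes 3/16.
Kolbein is living and takes 3/16.
Liv predeceased; the 3/16 allotted to Liv's branch passes to Liv's issue by representation.
The 3/16 is divided into 2 equal shares of 3/32 among Magnus, Eirik.
Magnus is living and takes 3/32.
Eirik is living and takes 3/32.
Ylva predeceased; the 3/16 allotted to Ylva's branch passes to Ylva's issue by representation.
The 3/16 is divided into 4 equal shares of 3/64 among Ingeborg, Oskar, Frida, Hakon.
Ingeborg predeceased; the 3/64 allotted to Ingeborg's branch passes to Ingeborg's issue by representation.
Trygve is the sole taker at this level and receives the full 3/64.
Oskar is living and takes 3/64.
Frida is living and takes 3/64.
Hakon is living and takes 3/64.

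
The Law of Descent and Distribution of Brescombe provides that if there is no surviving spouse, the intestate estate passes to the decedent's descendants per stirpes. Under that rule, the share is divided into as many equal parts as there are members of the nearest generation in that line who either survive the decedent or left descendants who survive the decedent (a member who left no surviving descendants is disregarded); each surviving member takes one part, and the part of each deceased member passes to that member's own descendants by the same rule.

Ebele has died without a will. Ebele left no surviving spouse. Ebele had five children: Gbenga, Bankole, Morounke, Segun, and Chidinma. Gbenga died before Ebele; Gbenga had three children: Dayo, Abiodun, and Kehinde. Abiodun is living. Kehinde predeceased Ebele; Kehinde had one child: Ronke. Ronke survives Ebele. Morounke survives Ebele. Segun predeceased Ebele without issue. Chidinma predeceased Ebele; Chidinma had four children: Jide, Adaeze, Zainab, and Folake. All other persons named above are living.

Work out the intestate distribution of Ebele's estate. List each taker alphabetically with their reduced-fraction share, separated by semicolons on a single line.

Abiodun 1/12; Adaeze 1/16; Bankole 1/4; Dayo 1/12; Folake 1/16; Jide 1/16; Morounke 1/4; Ronke 1/12; Zainab 1/16

There is no surviving spouse, so the entire estate passes to Ebele's descendants per stirpes.
Segun left no surviving issue, so that branch lapses and is disregarded.
The estate is divided into 4 equal shares of 1/4 among Gbenga, Bankole, Morounke, Chidinma.
Gbenga predeceased; the 1/4 allotted to Gbenga's branch passes to Gbenga's issue by representation.
The 1/4 is divided into 3 equal shares of 1/12 among Dayo, Abiodun, Kehinde.
Dayo is living and takes 1/12.
Abiodun is living and takes 1/12.
Kehinde predeceased; the 1/12 allotted to Kehinde's branch passes to Kehinde's issue by representation.
Ronke is the sole taker at this level and receives the full 1/12.
Bankole is living and takes 1/4.
Morounke is living and takes 1/4.
Chidinma predeceased; the 1/4 allotted to Chidinma's branch passes to Chidinma's issue by representation.
The 1/4 is divided into 4 equal shares of 1/16 among Jide, Adaeze, Zainab, Folake.
Jide is living and takes 1/16.
Adaeze is living and takes 1/16.
Zainab is living and takes 1/16.
Folake is living and takes 1/16.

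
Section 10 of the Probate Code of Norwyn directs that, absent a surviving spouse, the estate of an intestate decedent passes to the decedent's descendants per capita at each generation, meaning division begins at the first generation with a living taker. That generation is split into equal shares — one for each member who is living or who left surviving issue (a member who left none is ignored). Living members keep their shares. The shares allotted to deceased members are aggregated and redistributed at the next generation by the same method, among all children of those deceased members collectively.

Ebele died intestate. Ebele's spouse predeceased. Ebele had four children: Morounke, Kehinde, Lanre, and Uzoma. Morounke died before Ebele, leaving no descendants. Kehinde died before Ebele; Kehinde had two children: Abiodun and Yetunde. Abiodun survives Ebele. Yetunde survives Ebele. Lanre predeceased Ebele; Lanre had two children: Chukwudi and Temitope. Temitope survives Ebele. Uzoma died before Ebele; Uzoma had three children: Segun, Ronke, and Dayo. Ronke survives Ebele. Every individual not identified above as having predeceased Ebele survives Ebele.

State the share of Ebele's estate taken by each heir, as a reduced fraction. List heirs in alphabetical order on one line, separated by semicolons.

Abiodun 1/7; Chukwudi 1/7; Dayo 1/7; Ronke 1/7; Segun 1/7; Temitope 1/7; Yetunde 1/7

There is no surviving spouse, so the entire estate passes to Ebele's descendants per capita at each generation.
No one at generation 1 (Kehinde, Lanre, Uzoma) is living; moving to the next generation.
At generation 2 (Abiodun, Yetunde, Chukwudi, Temitope, Segun, Ronke, Dayo) there are 7 shares of (1)/7 = 1/7 each.
Living: Abiodun, Yetunde, Chukwudi, Temitope, Segun, Ronke, and Dayo — each takes 1/7.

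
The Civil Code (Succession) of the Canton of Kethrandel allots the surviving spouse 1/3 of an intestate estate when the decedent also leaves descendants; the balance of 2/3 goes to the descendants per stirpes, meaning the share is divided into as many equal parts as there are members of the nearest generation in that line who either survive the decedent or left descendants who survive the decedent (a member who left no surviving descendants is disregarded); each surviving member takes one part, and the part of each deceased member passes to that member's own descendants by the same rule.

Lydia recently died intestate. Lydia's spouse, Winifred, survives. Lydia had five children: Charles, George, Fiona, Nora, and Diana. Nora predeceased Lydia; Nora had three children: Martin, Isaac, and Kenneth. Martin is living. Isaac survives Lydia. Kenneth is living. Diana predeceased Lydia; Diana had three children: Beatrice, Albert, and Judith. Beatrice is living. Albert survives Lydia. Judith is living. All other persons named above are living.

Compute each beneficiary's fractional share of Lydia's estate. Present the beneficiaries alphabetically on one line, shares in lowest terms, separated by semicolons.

Albert 2/45; Beatrice 2/45; Charles 2/15; Fiona 2/15; George 2/15; Isaac 2/45; Judith 2/45; Kenneth 2/45; Martin 2/45; Winifred 1/3

Winifred, as surviving spouse, takes 1/3.
The remaining 2/3 passes to Lydia's descendants per stirpes.
The 2/3 is divided into 5 equal shares of 2/15 among Charles, George, Fiona, Nora, Diana.
Charles is living and takes 2/15.
George is living and takes 2/15.
Fiona is living and takes 2/15.
Nora predeceased; the 2/15 allotted to Nora's branch passes to Nora's issue by representation.
The 2/15 is divided into 3 equal shares of 2/45 among Martin, Isaac, Kenneth.
Martin is living and takes 2/45.
Isaac is living and takes 2/45.
Kenneth is living and takes 2/45.
Diana predeceased; the 2/15 allotted to Diana's branch passes to Diana's issue by representation.
The 2/15 is divided into 3 equal shares of 2/45 among Beatrice, Albert, Judith.
Beatrice is living and takes 2/45.
Albert is living and takes 2/45.
Judith is living and takes 2/45.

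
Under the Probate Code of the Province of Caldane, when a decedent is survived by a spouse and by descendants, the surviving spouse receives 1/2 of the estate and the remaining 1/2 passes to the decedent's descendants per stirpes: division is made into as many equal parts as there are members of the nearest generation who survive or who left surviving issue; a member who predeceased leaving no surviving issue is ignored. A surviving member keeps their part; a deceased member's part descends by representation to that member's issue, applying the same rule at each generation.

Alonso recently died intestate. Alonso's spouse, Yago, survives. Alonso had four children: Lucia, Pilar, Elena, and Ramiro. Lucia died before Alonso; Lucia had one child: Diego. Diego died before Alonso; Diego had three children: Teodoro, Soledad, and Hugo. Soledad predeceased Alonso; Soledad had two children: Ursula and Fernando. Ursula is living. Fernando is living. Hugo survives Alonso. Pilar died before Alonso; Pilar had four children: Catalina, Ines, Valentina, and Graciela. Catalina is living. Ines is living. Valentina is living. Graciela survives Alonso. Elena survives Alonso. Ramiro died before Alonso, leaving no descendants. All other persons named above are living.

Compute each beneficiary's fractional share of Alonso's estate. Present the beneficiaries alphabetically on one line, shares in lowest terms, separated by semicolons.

Yago, as surviving spouse, takes 1/2.
The remaining 1/2 passes to Alonso's descendants per stirpes.
Ramiro left no surviving issue, so that branch lapses and is disregarded.
The 1/2 is divided into 3 equal shares of 1/6 among Lucia, Pilar, Elena.
Lucia predeceased; the 1/6 allotted to Lucia's branch passes to Lucia's issue by representation.
Diego's line is the sole branch at this level, so the full 1/6 passes to Diego's issue by representation.
The 1/6 is divided into 3 equal shares of 1/18 among Teodoro, Soledad, Hugo.
Teodoro is living and takes 1/18.
Soledad predeceased; the 1/18 allotted to Soledad's branch passes to Soledad's issue by representation.
The 1/18 is divided into 2 equal shares of 1/36 among Ursula, Fernando.
Ursula is living and takes 1/36.
Fernando is living and takes 1/36.
Hugo is living and takes 1/18.
Pilar predeceased; the 1/6 allotted to Pilar's branch passes to Pilar's issue by representation.
The 1/6 is divided into 4 equal shares of 1/24 among Catalina, Ines, Valentina, Graciela.
Catalina is living and takes 1/24.
Ines is living and takes 1/24.
Valentina is living and takes 1/24.
Graciela is living and takes 1/24.
Elena is living and takes 1/6.

Catalina 1/24; Elena 1/6; Fernando 1/36; Graciela 1/24; Hugo 1/18; Ines 1/24; Teodoro 1/18; Ursula 1/36; Valentina 1/24; Yago 1/2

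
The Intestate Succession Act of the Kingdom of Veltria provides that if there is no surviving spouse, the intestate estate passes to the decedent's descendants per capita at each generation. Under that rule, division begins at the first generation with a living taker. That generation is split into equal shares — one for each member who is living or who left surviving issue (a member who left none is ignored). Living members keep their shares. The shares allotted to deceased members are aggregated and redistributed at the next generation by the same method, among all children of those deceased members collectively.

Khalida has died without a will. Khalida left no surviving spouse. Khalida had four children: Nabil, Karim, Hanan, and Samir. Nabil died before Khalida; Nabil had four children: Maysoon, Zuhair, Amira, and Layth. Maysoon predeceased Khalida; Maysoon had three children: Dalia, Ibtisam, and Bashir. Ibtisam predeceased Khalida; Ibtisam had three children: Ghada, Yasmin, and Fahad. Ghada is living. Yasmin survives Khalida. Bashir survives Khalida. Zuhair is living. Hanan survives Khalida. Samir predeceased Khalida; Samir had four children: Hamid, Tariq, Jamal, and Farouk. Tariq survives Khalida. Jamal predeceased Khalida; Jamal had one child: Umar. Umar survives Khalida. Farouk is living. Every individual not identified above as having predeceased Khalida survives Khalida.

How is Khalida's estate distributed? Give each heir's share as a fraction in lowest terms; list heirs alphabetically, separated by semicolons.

Amira 1/16; Bashir 1/32; Dalia 1/32; Fahad 1/96; Farouk 1/16; Ghada 1/96; Hamid 1/16; Hanan 1/4; Karim 1/4; Layth 1/16; Tariq 1/16; Umar 1/32; Yasmin 1/96; Zuhair 1/16

There is no surviving spouse, so the entire estate passes to Khalida's descendants per capita at each generation.
At generation 1 (Nabil, Karim, Hanan, Samir) there are 4 shares of (1)/4 = 1/4 each.
Living: Karim and Hanan — each takes 1/4.
Deceased: Nabil and Samir. Their combined 1/2 is pooled and carried to generation 2.
At generation 2 (Maysoon, Zuhair, Amira, Layth, Hamid, Tariq, Jamal, Farouk) there are 8 shares of (1/2)/8 = 1/16 each.
Living: Zuhair, Amira, Layth, Hamid, Tariq, and Farouk — each takes 1/16.
Deceased: Maysoon and Jamal. Their combined 1/8 is pooled and carried to generation 3.
At generation 3 (Dalia, Ibtisam, Bashir, Umar) there are 4 shares of (1/8)/4 = 1/32 each.
Living: Dalia, Bashir, and Umar — each takes 1/32.
Deceased: Ibtisam. That 1/32 share is carried to generation 4.
At generation 4 (Ghada, Yasmin, Fahad) there are 3 shares of (1/32)/3 = 1/96 each.
Living: Ghada, Yasmin, and Fahad — each takes 1/96.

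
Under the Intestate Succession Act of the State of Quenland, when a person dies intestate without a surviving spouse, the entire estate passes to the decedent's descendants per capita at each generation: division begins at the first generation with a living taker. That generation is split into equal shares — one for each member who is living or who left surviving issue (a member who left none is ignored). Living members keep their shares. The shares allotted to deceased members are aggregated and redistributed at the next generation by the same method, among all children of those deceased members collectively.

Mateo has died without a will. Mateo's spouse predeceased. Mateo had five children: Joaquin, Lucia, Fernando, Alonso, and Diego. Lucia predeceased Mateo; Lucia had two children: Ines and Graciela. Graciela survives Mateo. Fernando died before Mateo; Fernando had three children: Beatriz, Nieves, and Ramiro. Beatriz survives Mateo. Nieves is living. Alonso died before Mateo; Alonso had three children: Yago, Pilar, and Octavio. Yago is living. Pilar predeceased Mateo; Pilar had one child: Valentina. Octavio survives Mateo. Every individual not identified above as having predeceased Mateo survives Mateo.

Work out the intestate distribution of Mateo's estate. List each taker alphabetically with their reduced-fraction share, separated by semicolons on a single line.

There is no surviving spouse, so the entire estate passes to Mateo's descendants per capita at each generation.
At generation 1 (Joaquin, Lucia, Fernando, Alonso, Diego) there are 5 shares of (1)/5 = 1/5 each.
Living: Joaquin and Diego — each takes 1/5.
Deceased: Lucia, Fernando, and Alonso. Their combined 3/5 is pooled and carried to generation 2.
At generation 2 (Ines, Graciela, Beatriz, Nieves, Ramiro, Yago, Pilar, Octavio) there are 8 shares of (3/5)/8 = 3/40 each.
Living: Ines, Graciela, Beatriz, Nieves, Ramiro, Yago, and Octavio — each takes 3/40.
Deceased: Pilar. That 3/40 share is carried to generation 3.
At generation 3 (Valentina) there are 1 shares of (3/40)/1 = 3/40 each.
Living: Valentina — each takes 3/40.

Beatriz 3/40; Diego 1/5; Graciela 3/40; Ines 3/40; Joaquin 1/5; Nieves 3/40; Octavio 3/40; Ramiro 3/40; Valentina 3/40; Yago 3/40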